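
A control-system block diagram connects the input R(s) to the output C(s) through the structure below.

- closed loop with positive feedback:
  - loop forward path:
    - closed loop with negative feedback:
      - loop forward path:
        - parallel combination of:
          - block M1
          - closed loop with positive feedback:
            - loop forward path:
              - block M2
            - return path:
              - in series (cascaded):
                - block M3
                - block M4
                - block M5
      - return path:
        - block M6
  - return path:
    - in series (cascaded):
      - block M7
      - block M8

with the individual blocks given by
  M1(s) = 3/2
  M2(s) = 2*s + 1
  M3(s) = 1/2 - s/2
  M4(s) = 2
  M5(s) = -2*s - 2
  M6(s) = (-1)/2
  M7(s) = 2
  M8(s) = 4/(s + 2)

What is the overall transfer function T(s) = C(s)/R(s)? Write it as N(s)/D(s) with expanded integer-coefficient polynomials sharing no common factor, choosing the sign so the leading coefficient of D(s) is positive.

[1] series reduction of M3, M4, M5: 2*s^2 - 2
[2] collapse the loop (M2 forward, (M3*M4*M5) return): (-2*s - 1)/(4*s^3 + 2*s^2 - 4*s - 3)
[3] parallel reduction of M1, [M2/(1-M2*(M3*M4*M5))]: (12*s^3 + 6*s^2 - 16*s - 11)/(8*s^3 + 4*s^2 - 8*s - 6)
[4] feedback reduction of (M1+[M2/(1-M2*(M3*M4*M5))]), M6: (24*s^3 + 12*s^2 - 32*s - 22)/(4*s^3 + 2*s^2 - 1)
[5] series reduction of M7, M8: 8/(s + 2)
[6] feedback reduction of [(M1+[M2/(1-M2*(M3*M4*M5))])/(1+(M1+[M2/(1-M2*(M3*M4*M5))])*M6)], (M7*M8), giving the overall T(s)

Final answer: (24*s^4 + 60*s^3 - 8*s^2 - 86*s - 44)/(4*s^4 - 182*s^3 - 92*s^2 + 255*s + 174)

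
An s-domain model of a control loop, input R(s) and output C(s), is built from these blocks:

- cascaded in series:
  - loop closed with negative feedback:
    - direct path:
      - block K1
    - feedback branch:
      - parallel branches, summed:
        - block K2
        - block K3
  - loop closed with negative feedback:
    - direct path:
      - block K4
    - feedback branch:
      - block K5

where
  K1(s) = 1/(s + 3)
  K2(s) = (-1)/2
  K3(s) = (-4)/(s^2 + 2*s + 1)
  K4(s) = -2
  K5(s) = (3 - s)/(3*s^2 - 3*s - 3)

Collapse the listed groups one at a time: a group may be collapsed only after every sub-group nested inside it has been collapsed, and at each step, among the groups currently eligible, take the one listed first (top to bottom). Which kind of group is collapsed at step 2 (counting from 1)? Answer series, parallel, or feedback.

Step 1: add K2, K3 (parallel)
Step 2: feedback reduction of K1, (K2+K3)
Step 3: collapse the loop (K4 forward, K5 return)
Step 4: cascade [K1/(1+K1*(K2+K3))], [K4/(1+K4*K5)]
At step 2 the group reduced is feedback.

Hence the answer: feedback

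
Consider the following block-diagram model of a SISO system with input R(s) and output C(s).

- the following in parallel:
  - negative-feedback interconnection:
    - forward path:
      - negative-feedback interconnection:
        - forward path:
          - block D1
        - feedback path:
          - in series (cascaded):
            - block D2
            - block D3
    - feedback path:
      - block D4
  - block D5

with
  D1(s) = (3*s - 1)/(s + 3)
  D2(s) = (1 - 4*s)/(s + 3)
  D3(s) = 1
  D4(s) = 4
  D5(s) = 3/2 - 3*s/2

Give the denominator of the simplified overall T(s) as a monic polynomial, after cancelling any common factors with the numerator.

Step 1 - series reduction of D2, D3, giving (1 - 4*s)/(s + 3)
Step 2 - feedback reduction of D1, (D2*D3), giving (-3*s^2 - 8*s + 3)/(11*s^2 - 13*s - 8)
Step 3 - feedback reduction of [D1/(1+D1*(D2*D3))], D4, giving (3*s^2 + 8*s - 3)/(s^2 + 45*s - 4)
Step 4 - parallel reduction of [[D1/(1+D1*(D2*D3))]/(1+[D1/(1+D1*(D2*D3))]*D4)], D5, giving (-3*s^3 - 126*s^2 + 163*s - 18)/(2*s^2 + 90*s - 8)
Step 4 gives the fully reduced T(s), with no common factor left to cancel. The denominator's leading coefficient is 2, so divide each of its coefficients by 2 to get the monic form.

Final answer: s^2 + 45*s - 4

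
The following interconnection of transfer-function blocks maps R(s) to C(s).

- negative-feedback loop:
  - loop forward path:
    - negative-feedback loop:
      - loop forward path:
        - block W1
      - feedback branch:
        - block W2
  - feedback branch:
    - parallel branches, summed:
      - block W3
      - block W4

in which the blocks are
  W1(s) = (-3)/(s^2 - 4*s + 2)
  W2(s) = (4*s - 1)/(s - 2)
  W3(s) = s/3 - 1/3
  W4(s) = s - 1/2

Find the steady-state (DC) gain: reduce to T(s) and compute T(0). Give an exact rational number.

Reducing step by step:

Step 1 - close the feedback loop around W1, W2 gives (6 - 3*s)/(s^3 - 6*s^2 - 2*s - 1)
Step 2 - combine W3, W4 in parallel gives 4*s/3 - 5/6
Step 3 - feedback reduction of [W1/(1+W1*W2)], (W3+W4) gives (12 - 6*s)/(2*s^3 - 20*s^2 + 17*s - 12)
Step 3 gives the overall T(s). Then T(0) = 12/(-12) = -1.

Answer: -1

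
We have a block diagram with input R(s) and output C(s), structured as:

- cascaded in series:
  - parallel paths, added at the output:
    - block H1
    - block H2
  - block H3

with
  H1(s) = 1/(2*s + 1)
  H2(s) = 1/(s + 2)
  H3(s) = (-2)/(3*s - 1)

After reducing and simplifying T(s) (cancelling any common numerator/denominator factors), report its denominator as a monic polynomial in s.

Step 1 - sum the parallel branches H1, H2 -> (3*s + 3)/(2*s^2 + 5*s + 2)
Step 2 - series reduction of (H1+H2), H3 -> (-6*s - 6)/(6*s^3 + 13*s^2 + s - 2)
That last expression is T(s), already simplified. Scaling its denominator by 1/6 (the reciprocal of the leading coefficient) yields the monic denominator.

Answer: s^3 + 13*s^2/6 + s/6 - 1/3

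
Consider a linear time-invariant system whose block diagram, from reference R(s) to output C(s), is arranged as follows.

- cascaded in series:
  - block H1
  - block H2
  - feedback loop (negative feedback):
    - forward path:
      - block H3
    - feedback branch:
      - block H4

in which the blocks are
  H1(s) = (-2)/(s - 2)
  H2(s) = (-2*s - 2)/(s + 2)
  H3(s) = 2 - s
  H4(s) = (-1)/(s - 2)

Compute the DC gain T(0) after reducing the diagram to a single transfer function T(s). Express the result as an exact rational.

Reducing step by step:

[1] close the feedback loop around H3, H4 = 1 - s/2
[2] series reduction of H1, H2, [H3/(1+H3*H4)] = (-2*s - 2)/(s + 2)
The step-2 result is T(s). Setting s = 0: T(0) = -2/2 = -1.

Answer: -1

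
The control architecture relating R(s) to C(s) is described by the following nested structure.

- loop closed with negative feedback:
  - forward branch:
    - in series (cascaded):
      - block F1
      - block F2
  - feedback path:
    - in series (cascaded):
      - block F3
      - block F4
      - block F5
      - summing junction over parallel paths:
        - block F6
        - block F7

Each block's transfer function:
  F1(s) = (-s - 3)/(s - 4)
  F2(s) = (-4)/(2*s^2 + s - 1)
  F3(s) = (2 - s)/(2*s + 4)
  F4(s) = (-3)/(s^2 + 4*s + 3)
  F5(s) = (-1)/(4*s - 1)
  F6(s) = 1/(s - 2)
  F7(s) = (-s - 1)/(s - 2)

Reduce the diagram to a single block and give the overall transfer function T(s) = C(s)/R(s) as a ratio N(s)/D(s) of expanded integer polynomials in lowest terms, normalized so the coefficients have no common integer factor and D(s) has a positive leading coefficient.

Step 1. combine F1, F2 in series gives (4*s + 12)/(2*s^3 - 7*s^2 - 5*s + 4)
Step 2. combine F6, F7 in parallel gives (-s)/(s - 2)
Step 3. combine F3, F4, F5, (F6+F7) in series gives (3*s)/(8*s^4 + 46*s^3 + 76*s^2 + 26*s - 12)
Step 4. reduce the feedback loop with forward (F1*F2) and return (F3*F4*F5*(F6+F7)), giving the overall T(s)

Therefore the answer is (16*s^4 + 92*s^3 + 152*s^2 + 52*s - 24)/(8*s^6 - 6*s^5 - 87*s^4 - 78*s^3 + 33*s^2 + 36*s - 8).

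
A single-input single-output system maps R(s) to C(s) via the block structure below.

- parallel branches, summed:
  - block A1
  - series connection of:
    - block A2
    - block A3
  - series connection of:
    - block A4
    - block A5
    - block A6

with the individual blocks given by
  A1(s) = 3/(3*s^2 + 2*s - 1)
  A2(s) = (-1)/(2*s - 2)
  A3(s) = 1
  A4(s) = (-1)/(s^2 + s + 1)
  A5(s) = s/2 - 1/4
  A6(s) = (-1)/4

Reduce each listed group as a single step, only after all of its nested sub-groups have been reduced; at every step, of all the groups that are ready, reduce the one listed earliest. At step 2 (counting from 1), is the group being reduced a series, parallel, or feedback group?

Step 1. multiply A2, A3 (series)
Step 2. combine A4, A5, A6 in series
Step 3. combine A1, (A2*A3), (A4*A5*A6) in parallel
The group at step 2 is a series group.

Answer: series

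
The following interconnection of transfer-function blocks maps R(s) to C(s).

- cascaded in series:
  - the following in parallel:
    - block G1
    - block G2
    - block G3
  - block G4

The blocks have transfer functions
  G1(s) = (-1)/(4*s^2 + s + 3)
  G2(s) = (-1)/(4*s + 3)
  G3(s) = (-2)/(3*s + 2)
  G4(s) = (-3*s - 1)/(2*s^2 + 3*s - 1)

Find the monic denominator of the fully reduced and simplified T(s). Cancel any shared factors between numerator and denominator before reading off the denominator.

The answer is s^6 + 19*s^5/6 + 173*s^4/48 + 265*s^3/96 + 65*s^2/48 - s/32 - 3/16.

Reasoning:
[1] sum the parallel branches G1, G2, G3 gives (-44*s^3 - 55*s^2 - 58*s - 30)/(48*s^4 + 80*s^3 + 77*s^2 + 57*s + 18)
[2] reduce the series chain (G1+G2+G3), G4 gives (132*s^4 + 209*s^3 + 229*s^2 + 148*s + 30)/(96*s^6 + 304*s^5 + 346*s^4 + 265*s^3 + 130*s^2 - 3*s - 18)
No further cancellation is possible in the step-2 result, so that is T(s). Its denominator becomes monic after dividing by the leading coefficient 96.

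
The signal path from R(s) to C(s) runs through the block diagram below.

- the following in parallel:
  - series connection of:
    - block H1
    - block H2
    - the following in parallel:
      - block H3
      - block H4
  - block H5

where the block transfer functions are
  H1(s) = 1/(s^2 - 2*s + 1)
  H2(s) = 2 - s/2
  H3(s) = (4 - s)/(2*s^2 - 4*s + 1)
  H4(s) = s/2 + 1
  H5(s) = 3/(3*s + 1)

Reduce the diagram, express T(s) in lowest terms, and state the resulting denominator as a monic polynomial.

First reduce the diagram to T(s).

1. parallel reduction of H3, H4; result (2*s^3 - 9*s + 10)/(4*s^2 - 8*s + 2)
2. combine H1, H2, (H3+H4) in series; result (-2*s^4 + 8*s^3 + 9*s^2 - 46*s + 40)/(8*s^4 - 32*s^3 + 44*s^2 - 24*s + 4)
3. combine (H1*H2*(H3+H4)), H5 in parallel; result (-6*s^5 + 46*s^4 - 61*s^3 + 3*s^2 + 2*s + 52)/(24*s^5 - 88*s^4 + 100*s^3 - 28*s^2 - 12*s + 4)
No further cancellation is possible in the step-3 result, so that is T(s). Its denominator becomes monic after dividing by the leading coefficient 24.

Answer: s^5 - 11*s^4/3 + 25*s^3/6 - 7*s^2/6 - s/2 + 1/6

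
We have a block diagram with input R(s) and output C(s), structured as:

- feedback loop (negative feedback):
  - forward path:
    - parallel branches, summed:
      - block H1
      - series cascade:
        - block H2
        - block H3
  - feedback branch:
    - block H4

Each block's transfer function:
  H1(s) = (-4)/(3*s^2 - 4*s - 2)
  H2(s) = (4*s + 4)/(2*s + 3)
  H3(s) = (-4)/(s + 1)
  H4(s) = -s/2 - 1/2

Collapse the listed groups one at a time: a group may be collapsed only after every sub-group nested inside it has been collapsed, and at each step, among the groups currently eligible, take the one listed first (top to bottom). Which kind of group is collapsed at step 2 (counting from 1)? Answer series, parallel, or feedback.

The answer is parallel.

Reasoning:
1. multiply H2, H3 (series)
2. add H1, (H2*H3) (parallel)
3. apply the feedback formula to (H1+(H2*H3)), H4
Step 2 collapses a parallel group.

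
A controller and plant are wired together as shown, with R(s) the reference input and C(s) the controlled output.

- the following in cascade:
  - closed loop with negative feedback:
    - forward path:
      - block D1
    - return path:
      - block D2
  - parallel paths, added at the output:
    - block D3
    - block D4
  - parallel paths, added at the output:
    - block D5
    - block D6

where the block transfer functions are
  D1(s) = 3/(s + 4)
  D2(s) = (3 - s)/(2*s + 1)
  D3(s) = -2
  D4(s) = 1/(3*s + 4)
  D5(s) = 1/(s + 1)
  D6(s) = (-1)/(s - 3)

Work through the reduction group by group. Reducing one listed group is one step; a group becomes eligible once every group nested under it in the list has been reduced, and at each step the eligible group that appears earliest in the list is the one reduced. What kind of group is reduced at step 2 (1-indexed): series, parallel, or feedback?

Answer: parallel

Working:
[1] collapse the loop (D1 forward, D2 return)
[2] combine D3, D4 in parallel
[3] add D5, D6 (parallel)
[4] series reduction of [D1/(1+D1*D2)], (D3+D4), (D5+D6)
At step 2 the group reduced is parallel.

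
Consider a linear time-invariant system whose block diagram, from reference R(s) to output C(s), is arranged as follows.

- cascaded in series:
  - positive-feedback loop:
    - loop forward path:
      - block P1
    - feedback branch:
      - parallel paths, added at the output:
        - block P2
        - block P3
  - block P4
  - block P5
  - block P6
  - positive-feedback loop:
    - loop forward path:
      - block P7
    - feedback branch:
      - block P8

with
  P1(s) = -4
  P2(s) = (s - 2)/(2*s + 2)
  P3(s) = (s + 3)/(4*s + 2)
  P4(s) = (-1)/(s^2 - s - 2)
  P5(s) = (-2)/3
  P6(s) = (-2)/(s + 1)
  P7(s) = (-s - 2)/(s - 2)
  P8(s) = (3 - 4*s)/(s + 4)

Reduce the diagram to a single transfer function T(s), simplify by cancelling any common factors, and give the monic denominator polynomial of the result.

The answer is s^6 + 5*s^5/8 - 47*s^4/24 - 33*s^3/8 - 31*s^2/8 - 11*s/6 - 1/2.

Reasoning:
1. parallel reduction of P2, P3 = (3*s^2 + s + 1)/(4*s^2 + 6*s + 2)
2. reduce the feedback loop with forward P1 and return (P2+P3) = (-8*s^2 - 12*s - 4)/(8*s^2 + 5*s + 3)
3. reduce the feedback loop with forward P7 and return P8 = (s^2 + 6*s + 8)/(3*s^2 + 3*s + 2)
4. reduce the series chain [P1/(1-P1*(P2+P3))], P4, P5, P6, [P7/(1-P7*P8)] = (32*s^3 + 208*s^2 + 352*s + 128)/(72*s^6 + 45*s^5 - 141*s^4 - 297*s^3 - 279*s^2 - 132*s - 36)
T(s) is the step-4 result (common factors already cancelled). Leading coefficient of the denominator: 72. Divide through by 72 for the monic polynomial.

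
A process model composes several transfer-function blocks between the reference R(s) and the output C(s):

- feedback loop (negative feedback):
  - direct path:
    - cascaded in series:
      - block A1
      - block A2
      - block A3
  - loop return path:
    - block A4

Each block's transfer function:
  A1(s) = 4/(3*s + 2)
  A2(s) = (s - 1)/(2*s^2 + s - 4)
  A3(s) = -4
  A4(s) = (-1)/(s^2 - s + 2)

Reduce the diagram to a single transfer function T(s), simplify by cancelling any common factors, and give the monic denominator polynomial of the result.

First reduce the diagram to T(s).

Step 1: reduce the series chain A1, A2, A3 -> (16 - 16*s)/(6*s^3 + 7*s^2 - 10*s - 8)
Step 2: feedback reduction of (A1*A2*A3), A4 -> (-16*s^3 + 32*s^2 - 48*s + 32)/(6*s^5 + s^4 - 5*s^3 + 16*s^2 + 4*s - 32)
T(s) is the step-2 result (common factors already cancelled). Leading coefficient of the denominator: 6. Divide through by 6 for the monic polynomial.

Answer: s^5 + s^4/6 - 5*s^3/6 + 8*s^2/3 + 2*s/3 - 16/3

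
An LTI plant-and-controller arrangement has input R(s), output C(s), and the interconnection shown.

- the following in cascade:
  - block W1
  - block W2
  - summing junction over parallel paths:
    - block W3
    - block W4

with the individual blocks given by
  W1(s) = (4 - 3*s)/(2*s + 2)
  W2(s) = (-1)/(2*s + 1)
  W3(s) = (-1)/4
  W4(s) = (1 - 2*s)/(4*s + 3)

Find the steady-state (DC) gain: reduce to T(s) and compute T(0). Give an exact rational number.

Reducing step by step:

Step 1. sum the parallel branches W3, W4 gives (1 - 12*s)/(16*s + 12)
Step 2. series reduction of W1, W2, (W3+W4) gives (-36*s^2 + 51*s - 4)/(64*s^3 + 144*s^2 + 104*s + 24)
That last expression is T(s); at s = 0 only the constant terms survive, so T(0) = -4/24 = -1/6.

Answer: -1/6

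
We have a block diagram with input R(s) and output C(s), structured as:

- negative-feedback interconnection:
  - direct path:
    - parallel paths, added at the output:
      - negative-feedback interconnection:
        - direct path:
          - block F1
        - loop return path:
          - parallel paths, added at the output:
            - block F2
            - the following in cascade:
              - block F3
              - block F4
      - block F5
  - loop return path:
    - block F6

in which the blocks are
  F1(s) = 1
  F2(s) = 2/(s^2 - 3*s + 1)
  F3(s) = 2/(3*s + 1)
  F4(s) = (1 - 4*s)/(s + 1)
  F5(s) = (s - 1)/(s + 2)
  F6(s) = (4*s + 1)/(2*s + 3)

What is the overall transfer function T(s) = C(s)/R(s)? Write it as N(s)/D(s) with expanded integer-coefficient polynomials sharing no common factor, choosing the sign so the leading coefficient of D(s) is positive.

Step 1 - combine F3, F4 in series = (2 - 8*s)/(3*s^2 + 4*s + 1)
Step 2 - add F2, (F3*F4) (parallel) = (-8*s^3 + 32*s^2 - 6*s + 4)/(3*s^4 - 5*s^3 - 8*s^2 + s + 1)
Step 3 - close the feedback loop around F1, (F2+(F3*F4)) = (3*s^4 - 5*s^3 - 8*s^2 + s + 1)/(3*s^4 - 13*s^3 + 24*s^2 - 5*s + 5)
Step 4 - reduce the parallel group [F1/(1+F1*(F2+(F3*F4)))], F5 = (6*s^5 - 15*s^4 + 19*s^3 - 44*s^2 + 13*s - 3)/(3*s^5 - 7*s^4 - 2*s^3 + 43*s^2 - 5*s + 10)
Step 5 - reduce the feedback loop with forward ([F1/(1+F1*(F2+(F3*F4)))]+F5) and return F6: this yields T(s), and no further normalization is needed

Answer: (12*s^6 - 12*s^5 - 7*s^4 - 31*s^3 - 106*s^2 + 33*s - 9)/(30*s^6 - 59*s^5 + 36*s^4 - 77*s^3 + 127*s^2 + 6*s + 27)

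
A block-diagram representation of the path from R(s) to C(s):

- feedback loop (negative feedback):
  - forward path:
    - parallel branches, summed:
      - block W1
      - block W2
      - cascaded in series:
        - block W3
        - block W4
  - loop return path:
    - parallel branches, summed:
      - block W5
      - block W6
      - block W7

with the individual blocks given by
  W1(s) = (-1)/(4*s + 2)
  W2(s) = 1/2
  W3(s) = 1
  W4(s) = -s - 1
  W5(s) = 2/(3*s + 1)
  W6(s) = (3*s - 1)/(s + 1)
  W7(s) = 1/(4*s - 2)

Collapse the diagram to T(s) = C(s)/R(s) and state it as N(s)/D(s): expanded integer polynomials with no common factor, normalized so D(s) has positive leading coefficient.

The answer is (24*s^5 + 44*s^4 + 24*s^3 - 2*s^2 - 8*s - 2)/(72*s^5 + 34*s^4 - 2*s^3 - 3*s^2 + 10*s + 1).

Reasoning:
1. combine W3, W4 in series gives -s - 1
2. parallel reduction of W1, W2, (W3*W4) gives (-2*s^2 - 2*s - 1)/(2*s + 1)
3. sum the parallel branches W5, W6, W7 gives (36*s^3 - 7*s^2 + 4*s - 1)/(12*s^3 + 10*s^2 - 4*s - 2)
4. feedback reduction of (W1+W2+(W3*W4)), (W5+W6+W7), which is the overall transfer function T(s) = C(s)/R(s) in lowest terms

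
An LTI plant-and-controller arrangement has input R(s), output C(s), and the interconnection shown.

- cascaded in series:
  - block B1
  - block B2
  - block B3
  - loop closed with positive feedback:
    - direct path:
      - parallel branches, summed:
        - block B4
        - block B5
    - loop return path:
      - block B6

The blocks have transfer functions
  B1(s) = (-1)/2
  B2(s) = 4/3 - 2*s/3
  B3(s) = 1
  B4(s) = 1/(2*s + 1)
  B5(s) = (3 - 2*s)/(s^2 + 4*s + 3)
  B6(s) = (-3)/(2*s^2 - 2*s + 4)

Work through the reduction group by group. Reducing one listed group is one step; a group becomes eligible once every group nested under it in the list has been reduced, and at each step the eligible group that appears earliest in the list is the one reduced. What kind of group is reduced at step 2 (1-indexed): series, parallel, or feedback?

(1) sum the parallel branches B4, B5
(2) reduce the feedback loop with forward (B4+B5) and return B6
(3) combine B1, B2, B3, [(B4+B5)/(1-(B4+B5)*B6)] in series
At step 2 the group reduced is feedback.

Final answer: feedback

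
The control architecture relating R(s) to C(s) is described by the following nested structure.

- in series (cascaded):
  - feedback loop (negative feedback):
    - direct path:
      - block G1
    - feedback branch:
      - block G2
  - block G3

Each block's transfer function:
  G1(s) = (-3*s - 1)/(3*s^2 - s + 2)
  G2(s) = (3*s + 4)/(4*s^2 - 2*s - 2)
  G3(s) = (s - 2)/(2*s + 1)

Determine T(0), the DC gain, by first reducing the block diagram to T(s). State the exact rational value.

Step 1. reduce the feedback loop with forward G1 and return G2 gives (-12*s^3 + 2*s^2 + 8*s + 2)/(12*s^4 - 10*s^3 - 5*s^2 - 17*s - 8)
Step 2. cascade [G1/(1+G1*G2)], G3 gives (-6*s^3 + 16*s^2 - 6*s - 4)/(12*s^4 - 10*s^3 - 5*s^2 - 17*s - 8)
Step 2 gives the overall T(s). Then T(0) = -4/(-8) = 1/2.

Therefore the answer is 1/2.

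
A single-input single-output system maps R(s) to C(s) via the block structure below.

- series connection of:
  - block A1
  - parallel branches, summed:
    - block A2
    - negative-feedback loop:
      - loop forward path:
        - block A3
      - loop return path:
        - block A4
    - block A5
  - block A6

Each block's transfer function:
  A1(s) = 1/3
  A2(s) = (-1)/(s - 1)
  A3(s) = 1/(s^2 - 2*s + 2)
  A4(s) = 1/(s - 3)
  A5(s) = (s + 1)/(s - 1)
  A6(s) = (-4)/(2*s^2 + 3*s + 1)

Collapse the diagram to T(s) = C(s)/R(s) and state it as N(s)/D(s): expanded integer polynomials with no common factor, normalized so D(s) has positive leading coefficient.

First reduce the diagram to T(s).

Step 1: collapse the loop (A3 forward, A4 return); result (s - 3)/(s^3 - 5*s^2 + 8*s - 5)
Step 2: add A2, [A3/(1+A3*A4)], A5 (parallel); result (s^4 - 5*s^3 + 9*s^2 - 9*s + 3)/(s^4 - 6*s^3 + 13*s^2 - 13*s + 5)
Step 3: cascade A1, (A2+[A3/(1+A3*A4)]+A5), A6, which is the overall transfer function T(s) = C(s)/R(s) in lowest terms

Answer: (-4*s^4 + 20*s^3 - 36*s^2 + 36*s - 12)/(6*s^6 - 27*s^5 + 27*s^4 + 21*s^3 - 48*s^2 + 6*s + 15)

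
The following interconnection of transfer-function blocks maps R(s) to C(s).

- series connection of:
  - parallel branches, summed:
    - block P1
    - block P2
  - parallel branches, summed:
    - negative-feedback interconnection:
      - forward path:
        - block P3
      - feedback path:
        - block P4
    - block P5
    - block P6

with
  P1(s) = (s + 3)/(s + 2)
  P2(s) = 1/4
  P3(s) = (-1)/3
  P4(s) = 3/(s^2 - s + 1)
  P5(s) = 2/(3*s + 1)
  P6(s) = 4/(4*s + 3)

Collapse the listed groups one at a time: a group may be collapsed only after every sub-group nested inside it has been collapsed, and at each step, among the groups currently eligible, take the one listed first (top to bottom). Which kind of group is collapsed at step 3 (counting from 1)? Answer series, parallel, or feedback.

[1] sum the parallel branches P1, P2
[2] reduce the feedback loop with forward P3 and return P4
[3] reduce the parallel group [P3/(1+P3*P4)], P5, P6
[4] series reduction of (P1+P2), ([P3/(1+P3*P4)]+P5+P6)
Step 3 collapses a parallel group.

Answer: parallel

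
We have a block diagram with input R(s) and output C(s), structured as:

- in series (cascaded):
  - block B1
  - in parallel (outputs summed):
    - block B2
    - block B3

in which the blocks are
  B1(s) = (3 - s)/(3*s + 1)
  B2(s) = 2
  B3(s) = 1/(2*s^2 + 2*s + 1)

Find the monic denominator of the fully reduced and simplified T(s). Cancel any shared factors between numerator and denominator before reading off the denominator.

Reducing step by step:

Step 1: add B2, B3 (parallel), giving (4*s^2 + 4*s + 3)/(2*s^2 + 2*s + 1)
Step 2: reduce the series chain B1, (B2+B3), giving (-4*s^3 + 8*s^2 + 9*s + 9)/(6*s^3 + 8*s^2 + 5*s + 1)
No further cancellation is possible in the step-2 result, so that is T(s). Its denominator becomes monic after dividing by the leading coefficient 6.

Answer: s^3 + 4*s^2/3 + 5*s/6 + 1/6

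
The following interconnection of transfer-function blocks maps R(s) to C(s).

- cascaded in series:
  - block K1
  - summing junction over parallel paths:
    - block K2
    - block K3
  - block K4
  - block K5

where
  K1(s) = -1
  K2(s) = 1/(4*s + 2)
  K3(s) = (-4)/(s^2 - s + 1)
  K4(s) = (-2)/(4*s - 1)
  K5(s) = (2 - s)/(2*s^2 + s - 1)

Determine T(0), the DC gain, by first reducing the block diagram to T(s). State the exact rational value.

Step 1: combine K2, K3 in parallel; result (s^2 - 17*s - 7)/(4*s^3 - 2*s^2 + 2*s + 2)
Step 2: cascade K1, (K2+K3), K4, K5; result (-s^3 + 19*s^2 - 27*s - 14)/(16*s^6 - 4*s^5 - 4*s^4 + 17*s^3 - 4*s^2 - 4*s + 1)
Step 2 gives the overall T(s). Then T(0) = -14/1 = -14.

Final answer: -14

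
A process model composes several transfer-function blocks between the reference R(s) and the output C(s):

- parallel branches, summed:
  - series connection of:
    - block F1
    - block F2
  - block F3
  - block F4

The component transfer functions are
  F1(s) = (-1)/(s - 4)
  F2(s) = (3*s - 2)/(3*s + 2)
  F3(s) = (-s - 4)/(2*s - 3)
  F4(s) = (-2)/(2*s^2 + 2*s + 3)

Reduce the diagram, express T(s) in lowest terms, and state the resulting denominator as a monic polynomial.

[1] series reduction of F1, F2, giving (2 - 3*s)/(3*s^2 - 10*s - 8)
[2] parallel reduction of (F1*F2), F3, F4, giving (-6*s^5 - 22*s^4 + 85*s^3 + 208*s^2 + 207*s + 30)/(12*s^5 - 46*s^4 - 12*s^3 - 11*s^2 + 90*s + 72)
Step 2 gives the fully reduced T(s), with no common factor left to cancel. The denominator's leading coefficient is 12, so divide each of its coefficients by 12 to get the monic form.

Therefore the answer is s^5 - 23*s^4/6 - s^3 - 11*s^2/12 + 15*s/2 + 6.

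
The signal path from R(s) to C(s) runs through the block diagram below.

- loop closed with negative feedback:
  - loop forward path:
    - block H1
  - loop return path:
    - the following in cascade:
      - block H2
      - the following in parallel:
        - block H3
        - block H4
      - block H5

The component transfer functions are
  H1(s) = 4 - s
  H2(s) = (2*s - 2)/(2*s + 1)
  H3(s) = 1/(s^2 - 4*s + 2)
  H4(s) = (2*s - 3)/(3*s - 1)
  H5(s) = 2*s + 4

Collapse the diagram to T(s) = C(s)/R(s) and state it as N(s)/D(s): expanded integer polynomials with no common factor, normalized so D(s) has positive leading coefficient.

Step 1 - parallel reduction of H3, H4 gives (2*s^3 - 11*s^2 + 19*s - 7)/(3*s^3 - 13*s^2 + 10*s - 2)
Step 2 - series reduction of H2, (H3+H4), H5 gives (8*s^5 - 36*s^4 + 16*s^3 + 136*s^2 - 180*s + 56)/(6*s^4 - 23*s^3 + 7*s^2 + 6*s - 2)
Step 3 - apply the feedback formula to H1, (H2*(H3+H4)*H5), which is the overall transfer function T(s) = C(s)/R(s) in lowest terms

Answer: (6*s^5 - 47*s^4 + 99*s^3 - 22*s^2 - 26*s + 8)/(8*s^6 - 68*s^5 + 154*s^4 + 95*s^3 - 731*s^2 + 770*s - 222)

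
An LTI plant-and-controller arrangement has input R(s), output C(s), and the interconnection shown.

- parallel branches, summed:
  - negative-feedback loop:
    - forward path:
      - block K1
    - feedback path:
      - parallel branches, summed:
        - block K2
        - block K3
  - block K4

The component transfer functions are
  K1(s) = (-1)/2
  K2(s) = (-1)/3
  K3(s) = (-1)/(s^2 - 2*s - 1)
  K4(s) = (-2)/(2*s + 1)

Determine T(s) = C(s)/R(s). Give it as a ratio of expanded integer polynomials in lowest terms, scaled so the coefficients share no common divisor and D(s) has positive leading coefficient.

Reducing step by step:

[1] parallel reduction of K2, K3 = (-s^2 + 2*s - 2)/(3*s^2 - 6*s - 3)
[2] close the feedback loop around K1, (K2+K3) = (-3*s^2 + 6*s + 3)/(7*s^2 - 14*s - 4)
[3] combine [K1/(1+K1*(K2+K3))], K4 in parallel - this is the overall T(s), already in the required normalized form

Answer: (-6*s^3 - 5*s^2 + 40*s + 11)/(14*s^3 - 21*s^2 - 22*s - 4)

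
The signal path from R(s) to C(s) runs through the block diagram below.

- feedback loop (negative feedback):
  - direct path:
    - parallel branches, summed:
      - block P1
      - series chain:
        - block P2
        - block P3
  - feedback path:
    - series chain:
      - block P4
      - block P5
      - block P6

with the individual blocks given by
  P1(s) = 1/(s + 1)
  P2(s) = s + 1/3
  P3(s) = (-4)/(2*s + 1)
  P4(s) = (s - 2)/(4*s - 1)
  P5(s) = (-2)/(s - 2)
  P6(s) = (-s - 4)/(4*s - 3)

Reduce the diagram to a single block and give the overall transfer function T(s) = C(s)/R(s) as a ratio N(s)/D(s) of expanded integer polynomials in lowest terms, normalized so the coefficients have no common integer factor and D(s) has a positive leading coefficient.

Step 1. combine P2, P3 in series; result (-12*s - 4)/(6*s + 3)
Step 2. combine P1, (P2*P3) in parallel; result (-12*s^2 - 10*s - 1)/(6*s^2 + 9*s + 3)
Step 3. multiply P4, P5, P6 (series); result (2*s + 8)/(16*s^2 - 16*s + 3)
Step 4. close the feedback loop around (P1+(P2*P3)), (P4*P5*P6): this yields T(s), and no further normalization is needed

Hence the answer: (-192*s^4 + 32*s^3 + 108*s^2 - 14*s - 3)/(96*s^4 + 24*s^3 - 194*s^2 - 103*s + 1)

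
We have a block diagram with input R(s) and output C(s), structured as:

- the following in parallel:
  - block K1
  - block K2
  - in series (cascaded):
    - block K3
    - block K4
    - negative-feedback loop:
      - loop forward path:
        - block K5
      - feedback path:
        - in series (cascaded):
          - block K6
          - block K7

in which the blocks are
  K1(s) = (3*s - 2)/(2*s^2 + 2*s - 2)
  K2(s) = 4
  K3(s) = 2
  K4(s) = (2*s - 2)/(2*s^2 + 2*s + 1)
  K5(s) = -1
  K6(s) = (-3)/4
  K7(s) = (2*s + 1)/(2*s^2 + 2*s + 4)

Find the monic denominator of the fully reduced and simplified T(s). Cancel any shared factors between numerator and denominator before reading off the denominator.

First reduce the diagram to T(s).

[1] combine K6, K7 in series = (-6*s - 3)/(8*s^2 + 8*s + 16)
[2] close the feedback loop around K5, (K6*K7) = (-8*s^2 - 8*s - 16)/(8*s^2 + 14*s + 19)
[3] combine K3, K4, [K5/(1+K5*(K6*K7))] in series = (-32*s^3 - 32*s + 64)/(16*s^4 + 44*s^3 + 74*s^2 + 52*s + 19)
[4] sum the parallel branches K1, K2, (K3*K4*[K5/(1+K5*(K6*K7))]) = (128*s^6 + 464*s^5 + 852*s^4 + 790*s^3 + 48*s^2 - 119*s - 318)/(32*s^6 + 120*s^5 + 204*s^4 + 164*s^3 - 6*s^2 - 66*s - 38)
The result of step 4 is T(s) in lowest terms. Its denominator has leading coefficient 32; dividing the denominator through by 32 makes it monic.

Answer: s^6 + 15*s^5/4 + 51*s^4/8 + 41*s^3/8 - 3*s^2/16 - 33*s/16 - 19/16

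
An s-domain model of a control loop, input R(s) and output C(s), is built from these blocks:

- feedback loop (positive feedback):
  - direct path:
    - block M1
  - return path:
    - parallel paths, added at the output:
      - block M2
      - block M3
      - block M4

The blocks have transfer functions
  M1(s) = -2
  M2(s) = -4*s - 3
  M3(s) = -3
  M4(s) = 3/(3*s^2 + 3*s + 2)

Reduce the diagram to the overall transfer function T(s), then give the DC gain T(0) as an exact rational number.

1. reduce the parallel group M2, M3, M4, giving (-12*s^3 - 30*s^2 - 26*s - 9)/(3*s^2 + 3*s + 2)
2. feedback reduction of M1, (M2+M3+M4), giving (6*s^2 + 6*s + 4)/(24*s^3 + 57*s^2 + 49*s + 16)
Step 2 gives the overall T(s). Then T(0) = 4/16 = 1/4.

Answer: 1/4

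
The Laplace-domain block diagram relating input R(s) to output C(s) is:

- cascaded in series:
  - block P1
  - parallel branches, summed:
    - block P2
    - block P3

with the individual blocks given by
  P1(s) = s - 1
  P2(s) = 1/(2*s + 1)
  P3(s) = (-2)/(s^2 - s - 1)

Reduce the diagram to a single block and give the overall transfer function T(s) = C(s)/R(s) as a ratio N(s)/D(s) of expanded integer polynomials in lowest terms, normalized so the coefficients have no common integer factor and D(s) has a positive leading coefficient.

Step 1. combine P2, P3 in parallel; result (s^2 - 5*s - 3)/(2*s^3 - s^2 - 3*s - 1)
Step 2. cascade P1, (P2+P3) - this is the overall T(s), already in the required normalized form

Final answer: (s^3 - 6*s^2 + 2*s + 3)/(2*s^3 - s^2 - 3*s - 1)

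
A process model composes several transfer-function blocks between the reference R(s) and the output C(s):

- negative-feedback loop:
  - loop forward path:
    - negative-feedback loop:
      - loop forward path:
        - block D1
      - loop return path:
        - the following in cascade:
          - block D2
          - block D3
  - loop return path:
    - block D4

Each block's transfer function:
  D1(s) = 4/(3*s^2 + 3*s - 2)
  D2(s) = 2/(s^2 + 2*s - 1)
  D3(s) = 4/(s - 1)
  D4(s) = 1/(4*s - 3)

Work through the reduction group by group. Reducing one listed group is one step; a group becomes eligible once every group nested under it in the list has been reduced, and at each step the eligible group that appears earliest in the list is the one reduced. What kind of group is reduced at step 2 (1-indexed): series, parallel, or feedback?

[1] reduce the series chain D2, D3
[2] collapse the loop (D1 forward, (D2*D3) return)
[3] collapse the loop ([D1/(1+D1*(D2*D3))] forward, D4 return)
So the answer for step 2 is feedback.

Hence the answer: feedback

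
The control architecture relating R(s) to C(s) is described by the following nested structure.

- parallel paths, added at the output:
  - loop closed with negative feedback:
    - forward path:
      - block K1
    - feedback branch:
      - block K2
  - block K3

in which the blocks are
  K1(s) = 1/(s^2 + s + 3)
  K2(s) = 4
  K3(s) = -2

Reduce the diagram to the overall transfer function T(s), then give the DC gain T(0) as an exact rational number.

Reducing step by step:

(1) feedback reduction of K1, K2 -> 1/(s^2 + s + 7)
(2) sum the parallel branches [K1/(1+K1*K2)], K3 -> (-2*s^2 - 2*s - 13)/(s^2 + s + 7)
Step 2 gives the overall T(s). Then T(0) = -13/7.

Answer: -13/7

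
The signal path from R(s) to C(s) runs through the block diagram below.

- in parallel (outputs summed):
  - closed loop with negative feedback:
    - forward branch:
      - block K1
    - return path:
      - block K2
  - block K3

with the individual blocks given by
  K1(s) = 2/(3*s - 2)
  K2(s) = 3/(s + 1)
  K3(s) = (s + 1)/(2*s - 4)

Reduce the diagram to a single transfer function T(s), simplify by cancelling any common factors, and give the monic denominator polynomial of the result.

Reducing step by step:

Step 1: feedback reduction of K1, K2 -> (2*s + 2)/(3*s^2 + s + 4)
Step 2: reduce the parallel group [K1/(1+K1*K2)], K3 -> (3*s^3 + 8*s^2 + s - 4)/(6*s^3 - 10*s^2 + 4*s - 16)
That last expression is T(s), already simplified. Scaling its denominator by 1/6 (the reciprocal of the leading coefficient) yields the monic denominator.

Answer: s^3 - 5*s^2/3 + 2*s/3 - 8/3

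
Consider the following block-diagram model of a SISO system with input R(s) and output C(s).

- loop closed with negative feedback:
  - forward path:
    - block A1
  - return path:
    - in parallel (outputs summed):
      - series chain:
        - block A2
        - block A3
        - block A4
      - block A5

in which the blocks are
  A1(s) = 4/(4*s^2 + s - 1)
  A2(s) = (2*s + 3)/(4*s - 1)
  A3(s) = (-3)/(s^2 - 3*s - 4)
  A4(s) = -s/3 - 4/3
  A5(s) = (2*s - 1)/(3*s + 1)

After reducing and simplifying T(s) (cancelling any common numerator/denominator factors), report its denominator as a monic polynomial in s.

First reduce the diagram to T(s).

(1) combine A2, A3, A4 in series gives (2*s^2 + 11*s + 12)/(4*s^3 - 13*s^2 - 13*s + 4)
(2) sum the parallel branches (A2*A3*A4), A5 gives (8*s^4 - 24*s^3 + 22*s^2 + 68*s + 8)/(12*s^4 - 35*s^3 - 52*s^2 - s + 4)
(3) feedback reduction of A1, ((A2*A3*A4)+A5) gives (48*s^4 - 140*s^3 - 208*s^2 - 4*s + 16)/(48*s^6 - 128*s^5 - 223*s^4 - 117*s^3 + 155*s^2 + 277*s + 28)
That last expression is T(s), already simplified. Scaling its denominator by 1/48 (the reciprocal of the leading coefficient) yields the monic denominator.

Answer: s^6 - 8*s^5/3 - 223*s^4/48 - 39*s^3/16 + 155*s^2/48 + 277*s/48 + 7/12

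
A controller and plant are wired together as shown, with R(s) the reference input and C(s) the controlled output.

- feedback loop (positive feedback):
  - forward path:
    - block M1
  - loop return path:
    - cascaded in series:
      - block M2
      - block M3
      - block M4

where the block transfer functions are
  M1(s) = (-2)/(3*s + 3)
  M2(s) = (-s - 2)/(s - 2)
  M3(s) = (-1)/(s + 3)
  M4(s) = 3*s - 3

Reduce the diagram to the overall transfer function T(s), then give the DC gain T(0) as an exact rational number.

Reducing step by step:

[1] reduce the series chain M2, M3, M4 gives (3*s^2 + 3*s - 6)/(s^2 + s - 6)
[2] feedback reduction of M1, (M2*M3*M4) gives (-2*s^2 - 2*s + 12)/(3*s^3 + 12*s^2 - 9*s - 30)
That last expression is T(s); at s = 0 only the constant terms survive, so T(0) = 12/(-30) = -2/5.

Answer: -2/5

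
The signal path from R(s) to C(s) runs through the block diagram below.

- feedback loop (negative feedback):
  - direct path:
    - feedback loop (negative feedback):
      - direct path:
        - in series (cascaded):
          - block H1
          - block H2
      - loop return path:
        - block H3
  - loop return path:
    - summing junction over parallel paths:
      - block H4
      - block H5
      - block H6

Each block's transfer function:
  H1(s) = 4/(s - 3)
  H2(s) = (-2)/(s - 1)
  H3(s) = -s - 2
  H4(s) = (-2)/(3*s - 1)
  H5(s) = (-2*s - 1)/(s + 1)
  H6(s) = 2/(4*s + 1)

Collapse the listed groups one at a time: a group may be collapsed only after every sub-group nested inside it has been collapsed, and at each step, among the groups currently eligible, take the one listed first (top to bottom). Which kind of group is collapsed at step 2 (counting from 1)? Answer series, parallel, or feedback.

[1] reduce the series chain H1, H2
[2] feedback reduction of (H1*H2), H3
[3] parallel reduction of H4, H5, H6
[4] feedback reduction of [(H1*H2)/(1+(H1*H2)*H3)], (H4+H5+H6)
Step 2 collapses a feedback group.

Hence the answer: feedback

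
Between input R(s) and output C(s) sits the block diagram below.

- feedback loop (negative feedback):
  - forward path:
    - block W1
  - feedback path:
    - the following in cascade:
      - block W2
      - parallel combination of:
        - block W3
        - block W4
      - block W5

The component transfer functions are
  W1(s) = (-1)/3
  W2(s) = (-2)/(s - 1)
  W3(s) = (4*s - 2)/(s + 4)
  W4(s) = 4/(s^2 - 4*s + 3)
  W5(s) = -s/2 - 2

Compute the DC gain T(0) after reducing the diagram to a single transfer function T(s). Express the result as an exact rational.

[1] combine W3, W4 in parallel, giving (4*s^3 - 18*s^2 + 24*s + 10)/(s^3 - 13*s + 12)
[2] series reduction of W2, (W3+W4), W5, giving (4*s^3 - 18*s^2 + 24*s + 10)/(s^3 - 5*s^2 + 7*s - 3)
[3] reduce the feedback loop with forward W1 and return (W2*(W3+W4)*W5), giving (s^3 - 5*s^2 + 7*s - 3)/(s^3 - 3*s^2 + 3*s + 19)
DC gain: substitute s = 0 into T(s) from step 3: T(0) = -3/19.

Therefore the answer is -3/19.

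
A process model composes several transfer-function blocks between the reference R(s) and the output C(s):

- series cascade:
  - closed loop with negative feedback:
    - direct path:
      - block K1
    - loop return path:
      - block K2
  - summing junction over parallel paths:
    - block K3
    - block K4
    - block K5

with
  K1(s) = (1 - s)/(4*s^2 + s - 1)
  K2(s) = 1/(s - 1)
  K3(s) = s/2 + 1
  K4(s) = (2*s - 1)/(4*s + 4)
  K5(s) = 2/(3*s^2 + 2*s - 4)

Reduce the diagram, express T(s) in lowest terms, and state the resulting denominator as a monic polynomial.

Reducing step by step:

[1] apply the feedback formula to K1, K2 -> (1 - s)/(4*s^2 + s - 2)
[2] parallel reduction of K3, K4, K5 -> (6*s^4 + 28*s^3 + 17*s^2 - 18*s - 4)/(12*s^3 + 20*s^2 - 8*s - 16)
[3] reduce the series chain [K1/(1+K1*K2)], (K3+K4+K5) -> (-6*s^5 - 22*s^4 + 11*s^3 + 35*s^2 - 14*s - 4)/(48*s^5 + 92*s^4 - 36*s^3 - 112*s^2 + 32)
No further cancellation is possible in the step-3 result, so that is T(s). Its denominator becomes monic after dividing by the leading coefficient 48.

Answer: s^5 + 23*s^4/12 - 3*s^3/4 - 7*s^2/3 + 2/3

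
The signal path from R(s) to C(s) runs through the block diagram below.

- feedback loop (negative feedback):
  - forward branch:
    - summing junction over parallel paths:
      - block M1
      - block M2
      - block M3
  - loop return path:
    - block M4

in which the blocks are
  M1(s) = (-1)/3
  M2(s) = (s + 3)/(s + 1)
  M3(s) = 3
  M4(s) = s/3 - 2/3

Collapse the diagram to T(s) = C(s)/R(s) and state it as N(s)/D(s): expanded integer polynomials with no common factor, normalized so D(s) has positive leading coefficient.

(1) sum the parallel branches M1, M2, M3 -> (11*s + 17)/(3*s + 3)
(2) close the feedback loop around (M1+M2+M3), M4: this yields T(s), and no further normalization is needed

Therefore the answer is (33*s + 51)/(11*s^2 + 4*s - 25).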